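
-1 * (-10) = 10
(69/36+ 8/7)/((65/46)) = 5911/2730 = 2.17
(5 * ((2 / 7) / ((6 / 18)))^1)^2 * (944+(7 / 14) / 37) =31435650 / 1813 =17339.02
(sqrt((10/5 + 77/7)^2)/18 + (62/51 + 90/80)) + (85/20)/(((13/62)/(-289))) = -93160699/15912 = -5854.74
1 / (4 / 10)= 5 / 2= 2.50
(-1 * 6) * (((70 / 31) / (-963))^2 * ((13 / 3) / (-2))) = 63700 / 891201609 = 0.00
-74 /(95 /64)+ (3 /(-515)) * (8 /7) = -3415112 /68495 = -49.86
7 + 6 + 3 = 16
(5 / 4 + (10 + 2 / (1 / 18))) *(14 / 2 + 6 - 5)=378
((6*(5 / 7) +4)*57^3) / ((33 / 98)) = 50125572 / 11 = 4556870.18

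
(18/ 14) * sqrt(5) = 9 * sqrt(5)/ 7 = 2.87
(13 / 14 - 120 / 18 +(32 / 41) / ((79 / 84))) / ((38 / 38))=-667703 / 136038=-4.91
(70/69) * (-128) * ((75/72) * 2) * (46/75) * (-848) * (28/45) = 21274624/243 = 87549.89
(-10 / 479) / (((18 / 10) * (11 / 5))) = -250 / 47421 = -0.01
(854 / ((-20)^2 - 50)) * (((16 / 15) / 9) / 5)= 0.06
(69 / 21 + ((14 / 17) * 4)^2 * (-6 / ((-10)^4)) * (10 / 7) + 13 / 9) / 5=10744082 / 11379375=0.94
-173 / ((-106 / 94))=8131 / 53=153.42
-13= -13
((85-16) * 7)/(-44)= -483/44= -10.98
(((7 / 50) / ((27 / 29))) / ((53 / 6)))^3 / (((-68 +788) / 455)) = 761253857 / 244195499250000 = 0.00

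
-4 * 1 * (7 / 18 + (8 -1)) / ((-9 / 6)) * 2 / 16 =133 / 54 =2.46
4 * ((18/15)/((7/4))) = 96/35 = 2.74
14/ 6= 7/ 3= 2.33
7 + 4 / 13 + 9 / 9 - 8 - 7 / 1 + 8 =17 / 13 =1.31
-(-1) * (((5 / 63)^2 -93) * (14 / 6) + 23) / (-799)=0.24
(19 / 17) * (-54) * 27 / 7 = -27702 / 119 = -232.79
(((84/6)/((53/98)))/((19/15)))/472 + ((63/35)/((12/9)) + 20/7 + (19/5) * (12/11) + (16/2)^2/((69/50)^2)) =18296720879509/435612551220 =42.00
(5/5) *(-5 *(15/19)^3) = -16875/6859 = -2.46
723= 723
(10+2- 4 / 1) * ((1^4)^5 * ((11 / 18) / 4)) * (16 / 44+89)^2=966289 / 99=9760.49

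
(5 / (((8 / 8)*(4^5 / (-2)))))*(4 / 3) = -5 / 384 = -0.01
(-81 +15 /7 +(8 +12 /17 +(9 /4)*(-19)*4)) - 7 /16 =-459985 /1904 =-241.59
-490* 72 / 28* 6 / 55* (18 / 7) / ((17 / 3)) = -11664 / 187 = -62.37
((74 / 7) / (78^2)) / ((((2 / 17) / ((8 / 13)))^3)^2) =1829048428544 / 51391035423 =35.59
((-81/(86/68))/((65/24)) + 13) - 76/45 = -310333/25155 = -12.34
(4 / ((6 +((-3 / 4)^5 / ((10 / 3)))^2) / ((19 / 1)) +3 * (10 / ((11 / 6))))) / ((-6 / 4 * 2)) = -87660953600 / 1096618318353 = -0.08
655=655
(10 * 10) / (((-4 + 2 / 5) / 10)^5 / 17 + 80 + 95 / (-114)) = 99609375000 / 78857067581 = 1.26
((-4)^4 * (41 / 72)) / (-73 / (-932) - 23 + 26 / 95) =-116164480 / 18047277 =-6.44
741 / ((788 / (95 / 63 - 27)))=-198341 / 8274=-23.97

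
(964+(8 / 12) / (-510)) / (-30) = -737459 / 22950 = -32.13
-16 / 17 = -0.94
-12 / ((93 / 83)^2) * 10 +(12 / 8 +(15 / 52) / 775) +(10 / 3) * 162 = 334252249 / 749580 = 445.92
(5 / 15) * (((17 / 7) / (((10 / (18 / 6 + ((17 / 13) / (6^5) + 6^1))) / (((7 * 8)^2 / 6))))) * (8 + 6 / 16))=3189.26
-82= -82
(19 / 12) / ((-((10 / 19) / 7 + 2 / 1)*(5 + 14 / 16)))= -2527 / 19458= -0.13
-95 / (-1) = 95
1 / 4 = 0.25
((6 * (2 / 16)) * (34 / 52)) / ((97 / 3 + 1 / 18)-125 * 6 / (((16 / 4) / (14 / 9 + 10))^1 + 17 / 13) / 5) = -19737 / 2346812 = -0.01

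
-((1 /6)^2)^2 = -1 /1296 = -0.00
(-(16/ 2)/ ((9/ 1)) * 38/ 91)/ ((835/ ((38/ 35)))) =-11552/ 23935275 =-0.00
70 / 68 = 35 / 34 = 1.03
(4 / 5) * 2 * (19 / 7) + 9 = 467 / 35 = 13.34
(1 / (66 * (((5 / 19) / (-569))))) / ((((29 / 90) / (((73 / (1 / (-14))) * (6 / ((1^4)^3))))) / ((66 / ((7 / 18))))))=3068421264 / 29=105807629.79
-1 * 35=-35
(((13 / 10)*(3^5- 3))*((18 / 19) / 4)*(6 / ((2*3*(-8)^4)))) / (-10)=-351 / 194560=-0.00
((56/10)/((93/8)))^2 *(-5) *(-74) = 3713024/43245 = 85.86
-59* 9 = -531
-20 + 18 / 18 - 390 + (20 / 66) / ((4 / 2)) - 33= -14581 / 33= -441.85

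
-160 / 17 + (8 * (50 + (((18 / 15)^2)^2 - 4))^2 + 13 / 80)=1963427630041 / 106250000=18479.32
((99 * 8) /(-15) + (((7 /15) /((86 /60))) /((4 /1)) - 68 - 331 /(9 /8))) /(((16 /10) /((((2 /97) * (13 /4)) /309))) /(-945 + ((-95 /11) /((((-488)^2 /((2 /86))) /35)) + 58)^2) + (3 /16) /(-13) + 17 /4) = -5125866551949749081980418824 /90000683285653196241707799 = -56.95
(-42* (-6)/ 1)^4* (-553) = -2230115182848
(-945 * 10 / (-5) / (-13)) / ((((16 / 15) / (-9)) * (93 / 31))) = 42525 / 104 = 408.89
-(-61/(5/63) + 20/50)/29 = 3841/145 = 26.49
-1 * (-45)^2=-2025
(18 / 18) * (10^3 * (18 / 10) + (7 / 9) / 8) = 129607 / 72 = 1800.10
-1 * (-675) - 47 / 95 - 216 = 43558 / 95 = 458.51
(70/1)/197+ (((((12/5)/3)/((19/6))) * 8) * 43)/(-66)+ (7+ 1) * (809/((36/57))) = 6328108064/617595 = 10246.37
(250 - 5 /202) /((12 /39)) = 656435 /808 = 812.42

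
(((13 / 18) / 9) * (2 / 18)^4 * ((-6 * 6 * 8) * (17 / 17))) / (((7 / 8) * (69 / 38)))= -63232 / 28520667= -0.00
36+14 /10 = 187 /5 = 37.40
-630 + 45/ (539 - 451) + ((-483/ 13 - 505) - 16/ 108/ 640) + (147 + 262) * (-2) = -1229121683/ 617760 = -1989.64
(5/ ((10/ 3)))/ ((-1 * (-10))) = 0.15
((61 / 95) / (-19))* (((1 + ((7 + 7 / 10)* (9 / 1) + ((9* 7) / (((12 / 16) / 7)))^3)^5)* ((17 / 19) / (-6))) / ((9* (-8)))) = -36011348769108455825973157537296621922647042019841 / 1481544000000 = -24306634679164746930211430000000000000.00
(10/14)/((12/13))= 0.77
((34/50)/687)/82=17/1408350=0.00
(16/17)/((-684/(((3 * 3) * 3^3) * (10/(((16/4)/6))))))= -1620/323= -5.02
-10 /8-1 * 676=-2709 /4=-677.25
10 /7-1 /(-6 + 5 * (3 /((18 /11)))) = 148 /133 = 1.11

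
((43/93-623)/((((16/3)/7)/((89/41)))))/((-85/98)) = 220923899/108035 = 2044.93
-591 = -591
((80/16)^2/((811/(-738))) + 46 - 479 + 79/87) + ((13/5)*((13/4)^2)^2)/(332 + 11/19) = -259074735496021/570687594240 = -453.97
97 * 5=485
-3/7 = -0.43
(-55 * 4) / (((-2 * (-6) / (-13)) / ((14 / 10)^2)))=7007 / 15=467.13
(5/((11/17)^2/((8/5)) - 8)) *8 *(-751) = 3881.98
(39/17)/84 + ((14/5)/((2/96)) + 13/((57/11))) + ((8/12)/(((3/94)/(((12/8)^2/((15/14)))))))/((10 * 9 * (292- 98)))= 81088997123/592155900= 136.94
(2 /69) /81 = 0.00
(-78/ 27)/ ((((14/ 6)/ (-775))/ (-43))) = -866450/ 21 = -41259.52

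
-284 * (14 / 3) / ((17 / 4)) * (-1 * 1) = 15904 / 51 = 311.84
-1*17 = -17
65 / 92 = 0.71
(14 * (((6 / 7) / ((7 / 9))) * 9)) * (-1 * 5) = -4860 / 7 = -694.29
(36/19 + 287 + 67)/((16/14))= 23667/76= 311.41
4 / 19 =0.21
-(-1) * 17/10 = 17/10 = 1.70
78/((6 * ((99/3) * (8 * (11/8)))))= 0.04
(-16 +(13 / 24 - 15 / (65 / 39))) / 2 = -587 / 48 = -12.23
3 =3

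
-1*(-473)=473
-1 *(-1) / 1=1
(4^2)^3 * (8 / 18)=16384 / 9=1820.44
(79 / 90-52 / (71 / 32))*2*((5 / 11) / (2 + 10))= -144151 / 84348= -1.71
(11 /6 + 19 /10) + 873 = 13151 /15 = 876.73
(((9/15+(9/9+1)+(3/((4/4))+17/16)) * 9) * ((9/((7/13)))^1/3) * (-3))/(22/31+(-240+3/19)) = 330575661/78875440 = 4.19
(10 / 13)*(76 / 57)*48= 640 / 13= 49.23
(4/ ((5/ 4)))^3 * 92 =376832/ 125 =3014.66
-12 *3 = -36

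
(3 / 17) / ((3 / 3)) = 3 / 17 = 0.18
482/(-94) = -241/47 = -5.13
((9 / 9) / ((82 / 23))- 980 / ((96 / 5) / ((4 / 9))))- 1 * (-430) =451208 / 1107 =407.60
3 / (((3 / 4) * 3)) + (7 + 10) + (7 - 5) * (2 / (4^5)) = 14083 / 768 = 18.34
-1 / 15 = -0.07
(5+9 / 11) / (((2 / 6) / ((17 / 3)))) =1088 / 11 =98.91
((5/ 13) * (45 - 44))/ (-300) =-1/ 780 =-0.00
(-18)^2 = 324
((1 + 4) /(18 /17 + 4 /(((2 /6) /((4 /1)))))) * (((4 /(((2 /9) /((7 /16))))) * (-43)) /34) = -4515 /4448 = -1.02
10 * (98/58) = 490/29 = 16.90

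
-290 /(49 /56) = -2320 /7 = -331.43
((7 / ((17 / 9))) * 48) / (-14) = -216 / 17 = -12.71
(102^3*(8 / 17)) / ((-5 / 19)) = -9488448 / 5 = -1897689.60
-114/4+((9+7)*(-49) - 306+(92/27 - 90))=-65075/54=-1205.09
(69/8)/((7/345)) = 23805/56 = 425.09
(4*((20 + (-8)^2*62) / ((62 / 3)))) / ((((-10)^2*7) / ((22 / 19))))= 131604 / 103075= 1.28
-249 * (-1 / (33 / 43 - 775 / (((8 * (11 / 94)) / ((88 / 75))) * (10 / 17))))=-160605 / 1064572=-0.15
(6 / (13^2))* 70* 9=3780 / 169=22.37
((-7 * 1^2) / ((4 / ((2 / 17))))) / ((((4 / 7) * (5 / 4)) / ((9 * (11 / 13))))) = -4851 / 2210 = -2.20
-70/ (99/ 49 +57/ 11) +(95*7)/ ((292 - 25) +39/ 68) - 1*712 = -564462691/ 784811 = -719.23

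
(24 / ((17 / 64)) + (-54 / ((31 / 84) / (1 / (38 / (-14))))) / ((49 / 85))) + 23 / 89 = 164084995 / 891157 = 184.13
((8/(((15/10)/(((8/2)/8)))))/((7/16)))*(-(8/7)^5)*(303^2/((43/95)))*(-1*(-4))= -48776148418560/5058907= -9641637.69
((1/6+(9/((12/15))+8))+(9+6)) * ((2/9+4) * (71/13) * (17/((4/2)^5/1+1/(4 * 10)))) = 27060940/64233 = 421.29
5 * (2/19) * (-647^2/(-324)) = 2093045/3078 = 680.00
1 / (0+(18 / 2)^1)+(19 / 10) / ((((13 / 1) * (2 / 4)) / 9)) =1604 / 585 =2.74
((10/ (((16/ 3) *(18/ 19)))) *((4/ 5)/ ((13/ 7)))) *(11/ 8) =1463/ 1248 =1.17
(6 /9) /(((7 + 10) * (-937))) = -2 /47787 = -0.00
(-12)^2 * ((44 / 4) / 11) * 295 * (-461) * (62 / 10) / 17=-121416336 / 17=-7142137.41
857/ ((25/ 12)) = 10284/ 25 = 411.36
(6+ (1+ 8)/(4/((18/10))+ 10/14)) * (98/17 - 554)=-3125928/629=-4969.68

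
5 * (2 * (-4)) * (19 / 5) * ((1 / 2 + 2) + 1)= -532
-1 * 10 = -10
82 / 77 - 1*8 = -534 / 77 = -6.94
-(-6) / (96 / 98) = 49 / 8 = 6.12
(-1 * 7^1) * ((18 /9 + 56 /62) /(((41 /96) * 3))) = -15.86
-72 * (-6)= 432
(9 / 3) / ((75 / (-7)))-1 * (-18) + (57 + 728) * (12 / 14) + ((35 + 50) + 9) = 137301 / 175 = 784.58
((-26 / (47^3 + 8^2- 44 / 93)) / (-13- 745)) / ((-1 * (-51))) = 403 / 62248703021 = 0.00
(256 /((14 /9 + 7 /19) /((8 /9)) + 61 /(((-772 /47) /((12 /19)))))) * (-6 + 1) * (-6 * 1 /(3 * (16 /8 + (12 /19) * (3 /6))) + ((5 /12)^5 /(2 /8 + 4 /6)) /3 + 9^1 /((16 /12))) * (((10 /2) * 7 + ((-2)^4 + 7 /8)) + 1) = 2202261.26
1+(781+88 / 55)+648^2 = 2103438 / 5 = 420687.60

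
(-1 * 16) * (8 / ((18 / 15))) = -320 / 3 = -106.67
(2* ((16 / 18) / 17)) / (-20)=-4 / 765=-0.01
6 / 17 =0.35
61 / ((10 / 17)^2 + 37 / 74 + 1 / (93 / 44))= 3278994 / 70909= 46.24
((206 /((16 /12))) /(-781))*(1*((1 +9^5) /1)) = -9123225 /781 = -11681.47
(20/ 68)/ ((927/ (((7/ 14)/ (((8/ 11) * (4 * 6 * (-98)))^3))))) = -6655/ 209961933946748928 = -0.00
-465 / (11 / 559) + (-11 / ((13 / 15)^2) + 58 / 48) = -1054895849 / 44616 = -23643.89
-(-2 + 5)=-3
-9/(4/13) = -117/4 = -29.25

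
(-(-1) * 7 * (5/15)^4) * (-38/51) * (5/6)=-665/12393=-0.05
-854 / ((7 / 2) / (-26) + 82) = -44408 / 4257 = -10.43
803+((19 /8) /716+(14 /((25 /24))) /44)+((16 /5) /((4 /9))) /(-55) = 1265165769 /1575200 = 803.18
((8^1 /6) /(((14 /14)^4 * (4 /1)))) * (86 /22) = 1.30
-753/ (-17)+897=16002/ 17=941.29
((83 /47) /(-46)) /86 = -83 /185932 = -0.00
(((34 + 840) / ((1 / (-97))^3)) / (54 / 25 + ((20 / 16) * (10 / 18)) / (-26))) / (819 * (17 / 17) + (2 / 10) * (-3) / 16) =-497749950048000 / 1090181041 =-456575.50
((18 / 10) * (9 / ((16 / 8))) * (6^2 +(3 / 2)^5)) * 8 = 22599 / 8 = 2824.88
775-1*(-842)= 1617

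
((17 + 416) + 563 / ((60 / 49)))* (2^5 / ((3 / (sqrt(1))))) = 428536 / 45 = 9523.02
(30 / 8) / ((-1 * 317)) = -15 / 1268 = -0.01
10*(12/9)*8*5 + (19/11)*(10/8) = 70685/132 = 535.49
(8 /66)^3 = 64 /35937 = 0.00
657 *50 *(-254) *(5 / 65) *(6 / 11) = -50063400 / 143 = -350093.71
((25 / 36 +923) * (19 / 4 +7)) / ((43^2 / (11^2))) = 189109811 / 266256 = 710.26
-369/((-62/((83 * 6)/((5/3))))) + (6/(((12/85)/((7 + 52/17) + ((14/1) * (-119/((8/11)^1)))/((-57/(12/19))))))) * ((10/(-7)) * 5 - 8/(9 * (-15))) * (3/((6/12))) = -219404601391/3525165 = -62239.53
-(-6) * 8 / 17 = 48 / 17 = 2.82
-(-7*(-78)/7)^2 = -6084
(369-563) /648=-97 /324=-0.30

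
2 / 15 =0.13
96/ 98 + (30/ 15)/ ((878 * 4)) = 84337/ 86044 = 0.98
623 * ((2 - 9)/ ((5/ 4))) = -17444/ 5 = -3488.80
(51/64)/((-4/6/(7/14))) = -153/256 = -0.60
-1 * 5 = -5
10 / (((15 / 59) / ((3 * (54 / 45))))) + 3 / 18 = 4253 / 30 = 141.77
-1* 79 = -79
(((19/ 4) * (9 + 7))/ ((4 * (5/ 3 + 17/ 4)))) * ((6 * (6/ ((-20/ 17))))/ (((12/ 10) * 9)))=-646/ 71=-9.10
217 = 217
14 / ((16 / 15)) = 105 / 8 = 13.12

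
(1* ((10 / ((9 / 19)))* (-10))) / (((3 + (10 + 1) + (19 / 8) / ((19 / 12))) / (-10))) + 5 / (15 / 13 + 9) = 1678045 / 12276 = 136.69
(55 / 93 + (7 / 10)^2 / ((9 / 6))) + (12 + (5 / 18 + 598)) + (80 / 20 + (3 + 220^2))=341901916 / 6975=49018.20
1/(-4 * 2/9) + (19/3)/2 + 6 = 193/24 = 8.04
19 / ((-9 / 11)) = -209 / 9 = -23.22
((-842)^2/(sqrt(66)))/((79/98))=108255.81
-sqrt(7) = -2.65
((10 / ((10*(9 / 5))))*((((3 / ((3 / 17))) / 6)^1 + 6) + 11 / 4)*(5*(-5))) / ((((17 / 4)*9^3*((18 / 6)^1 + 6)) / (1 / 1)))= -17375 / 3011499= -0.01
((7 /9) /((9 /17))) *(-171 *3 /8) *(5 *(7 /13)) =-79135 /312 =-253.64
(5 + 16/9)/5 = 61/45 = 1.36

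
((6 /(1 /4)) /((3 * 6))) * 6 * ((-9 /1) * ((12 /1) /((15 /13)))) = -748.80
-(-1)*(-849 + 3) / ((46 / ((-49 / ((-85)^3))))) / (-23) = 20727 / 324872125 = 0.00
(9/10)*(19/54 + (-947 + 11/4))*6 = -101941/20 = -5097.05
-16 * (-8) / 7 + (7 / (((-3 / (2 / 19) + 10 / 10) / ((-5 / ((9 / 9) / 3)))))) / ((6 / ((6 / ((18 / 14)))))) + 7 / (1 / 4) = 11378 / 231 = 49.26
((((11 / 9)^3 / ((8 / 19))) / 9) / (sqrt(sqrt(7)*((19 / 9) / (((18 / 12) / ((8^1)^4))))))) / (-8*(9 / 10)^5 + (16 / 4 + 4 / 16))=-4159375*sqrt(114)*7^(3 / 4) / 23216772096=-0.01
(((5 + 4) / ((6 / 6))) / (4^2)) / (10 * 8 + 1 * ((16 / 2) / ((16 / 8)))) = 3 / 448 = 0.01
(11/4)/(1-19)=-11/72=-0.15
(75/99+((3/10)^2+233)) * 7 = 5401879/3300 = 1636.93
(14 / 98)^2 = 1 / 49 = 0.02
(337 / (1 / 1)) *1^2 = 337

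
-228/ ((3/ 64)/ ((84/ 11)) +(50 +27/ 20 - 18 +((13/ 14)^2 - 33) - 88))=14300160/ 5442943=2.63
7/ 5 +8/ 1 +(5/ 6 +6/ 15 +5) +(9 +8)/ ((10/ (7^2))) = 1484/ 15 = 98.93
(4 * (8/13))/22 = 0.11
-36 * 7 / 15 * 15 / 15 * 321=-26964 / 5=-5392.80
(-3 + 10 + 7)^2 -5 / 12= 2347 / 12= 195.58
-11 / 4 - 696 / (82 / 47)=-401.68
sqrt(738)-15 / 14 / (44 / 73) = -1095 / 616+3 * sqrt(82) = 25.39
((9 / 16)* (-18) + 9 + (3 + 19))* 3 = 501 / 8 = 62.62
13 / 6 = 2.17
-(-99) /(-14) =-99 /14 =-7.07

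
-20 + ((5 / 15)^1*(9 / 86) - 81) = -100.97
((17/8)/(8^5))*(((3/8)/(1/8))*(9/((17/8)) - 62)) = -1473/131072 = -0.01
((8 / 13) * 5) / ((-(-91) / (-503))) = -20120 / 1183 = -17.01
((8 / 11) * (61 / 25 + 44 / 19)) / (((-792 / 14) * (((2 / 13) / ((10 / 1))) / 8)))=-365456 / 11495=-31.79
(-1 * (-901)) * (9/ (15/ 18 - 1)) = -48654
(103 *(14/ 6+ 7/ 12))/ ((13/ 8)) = 7210/ 39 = 184.87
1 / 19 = 0.05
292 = 292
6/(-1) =-6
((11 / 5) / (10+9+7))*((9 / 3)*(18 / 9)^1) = 33 / 65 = 0.51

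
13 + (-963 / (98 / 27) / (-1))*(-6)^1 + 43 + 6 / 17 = -1279109 / 833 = -1535.55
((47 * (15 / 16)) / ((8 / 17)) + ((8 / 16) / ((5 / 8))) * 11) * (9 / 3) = 196671 / 640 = 307.30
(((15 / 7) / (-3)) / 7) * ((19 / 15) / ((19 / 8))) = -8 / 147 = -0.05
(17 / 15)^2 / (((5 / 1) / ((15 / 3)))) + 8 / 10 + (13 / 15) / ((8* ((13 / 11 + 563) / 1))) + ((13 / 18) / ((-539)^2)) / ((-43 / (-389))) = 290914439102171 / 139550135432400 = 2.08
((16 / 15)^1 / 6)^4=4096 / 4100625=0.00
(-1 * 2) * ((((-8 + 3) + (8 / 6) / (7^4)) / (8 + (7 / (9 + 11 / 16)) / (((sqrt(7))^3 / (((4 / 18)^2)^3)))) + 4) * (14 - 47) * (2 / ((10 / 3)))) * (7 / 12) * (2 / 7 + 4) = 334.13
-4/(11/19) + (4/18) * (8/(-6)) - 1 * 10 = -5110/297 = -17.21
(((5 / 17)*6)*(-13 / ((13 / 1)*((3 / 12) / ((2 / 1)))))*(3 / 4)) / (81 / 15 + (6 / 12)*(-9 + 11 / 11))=-900 / 119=-7.56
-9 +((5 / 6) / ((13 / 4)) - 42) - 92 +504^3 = 4992932929 / 39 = 128023921.26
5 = 5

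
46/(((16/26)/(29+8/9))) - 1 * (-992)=116143/36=3226.19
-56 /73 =-0.77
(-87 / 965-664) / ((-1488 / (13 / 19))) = 8331011 / 27282480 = 0.31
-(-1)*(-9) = -9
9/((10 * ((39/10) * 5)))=3/65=0.05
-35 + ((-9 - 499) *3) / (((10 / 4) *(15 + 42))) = -4341 / 95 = -45.69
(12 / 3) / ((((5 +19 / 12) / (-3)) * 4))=-0.46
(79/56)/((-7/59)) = -4661/392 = -11.89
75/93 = 25/31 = 0.81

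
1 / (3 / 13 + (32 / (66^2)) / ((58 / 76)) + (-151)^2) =410553 / 9361117648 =0.00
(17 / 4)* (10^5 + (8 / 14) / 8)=23800017 / 56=425000.30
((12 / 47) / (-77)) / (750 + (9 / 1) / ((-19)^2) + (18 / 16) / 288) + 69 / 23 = 3.00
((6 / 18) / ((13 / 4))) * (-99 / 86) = -66 / 559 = -0.12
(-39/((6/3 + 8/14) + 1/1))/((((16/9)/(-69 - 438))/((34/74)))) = 21176883/14800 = 1430.87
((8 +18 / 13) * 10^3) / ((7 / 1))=122000 / 91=1340.66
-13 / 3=-4.33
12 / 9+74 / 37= 10 / 3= 3.33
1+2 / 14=8 / 7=1.14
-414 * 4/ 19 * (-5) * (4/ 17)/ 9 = 3680/ 323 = 11.39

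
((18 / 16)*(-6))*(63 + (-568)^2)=-8712549 / 4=-2178137.25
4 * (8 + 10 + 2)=80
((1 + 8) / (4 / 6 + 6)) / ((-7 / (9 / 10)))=-0.17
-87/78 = -29/26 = -1.12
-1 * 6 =-6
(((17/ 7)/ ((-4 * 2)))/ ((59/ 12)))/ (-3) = 0.02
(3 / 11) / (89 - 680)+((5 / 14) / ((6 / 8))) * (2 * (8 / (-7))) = -346867 / 318549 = -1.09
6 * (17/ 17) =6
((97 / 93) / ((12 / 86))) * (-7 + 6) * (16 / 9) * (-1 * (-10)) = -132.89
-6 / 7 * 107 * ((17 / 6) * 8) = -14552 / 7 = -2078.86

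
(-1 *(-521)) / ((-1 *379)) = -521 / 379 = -1.37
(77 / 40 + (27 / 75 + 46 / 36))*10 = 6413 / 180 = 35.63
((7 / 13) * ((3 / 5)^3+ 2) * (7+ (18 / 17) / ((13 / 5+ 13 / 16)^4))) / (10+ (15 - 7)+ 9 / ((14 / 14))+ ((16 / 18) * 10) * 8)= 20366619794987 / 238962921686125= 0.09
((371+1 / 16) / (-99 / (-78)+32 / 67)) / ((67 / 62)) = 2392611 / 12172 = 196.57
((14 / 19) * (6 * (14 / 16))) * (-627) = -4851 / 2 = -2425.50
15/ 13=1.15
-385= -385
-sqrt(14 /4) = -1.87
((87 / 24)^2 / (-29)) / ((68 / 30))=-435 / 2176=-0.20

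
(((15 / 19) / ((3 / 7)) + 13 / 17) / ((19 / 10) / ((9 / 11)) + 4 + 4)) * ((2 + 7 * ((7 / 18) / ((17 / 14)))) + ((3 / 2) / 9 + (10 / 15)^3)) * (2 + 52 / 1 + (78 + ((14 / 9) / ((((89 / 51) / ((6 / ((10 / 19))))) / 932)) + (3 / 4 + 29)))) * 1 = 31176429191369 / 2724008226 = 11445.06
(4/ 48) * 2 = 1/ 6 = 0.17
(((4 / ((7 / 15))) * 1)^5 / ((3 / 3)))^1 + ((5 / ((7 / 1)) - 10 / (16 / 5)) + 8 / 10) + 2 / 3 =93310096007 / 2016840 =46265.49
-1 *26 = -26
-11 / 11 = -1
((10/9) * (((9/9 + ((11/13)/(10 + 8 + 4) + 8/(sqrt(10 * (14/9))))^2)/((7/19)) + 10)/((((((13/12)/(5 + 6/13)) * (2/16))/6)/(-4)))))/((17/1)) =-35951591808/23791313 - 8288256 * sqrt(35)/1830101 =-1537.92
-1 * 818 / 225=-818 / 225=-3.64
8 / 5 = 1.60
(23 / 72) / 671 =23 / 48312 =0.00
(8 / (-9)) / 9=-8 / 81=-0.10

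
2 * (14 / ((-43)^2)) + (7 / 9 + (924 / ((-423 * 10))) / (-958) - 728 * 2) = -2725884981946 / 1873194165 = -1455.21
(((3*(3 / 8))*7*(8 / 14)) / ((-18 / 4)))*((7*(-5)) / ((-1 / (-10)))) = 350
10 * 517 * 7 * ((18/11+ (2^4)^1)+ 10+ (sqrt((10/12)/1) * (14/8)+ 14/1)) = 1564634.40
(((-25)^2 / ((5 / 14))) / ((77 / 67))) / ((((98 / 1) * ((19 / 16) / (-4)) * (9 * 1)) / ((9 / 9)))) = -536000 / 92169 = -5.82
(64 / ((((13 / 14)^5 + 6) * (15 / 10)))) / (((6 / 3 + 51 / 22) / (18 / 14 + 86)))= 132195295232 / 1025497545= 128.91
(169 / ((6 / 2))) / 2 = 169 / 6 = 28.17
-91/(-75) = 91/75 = 1.21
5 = 5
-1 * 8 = -8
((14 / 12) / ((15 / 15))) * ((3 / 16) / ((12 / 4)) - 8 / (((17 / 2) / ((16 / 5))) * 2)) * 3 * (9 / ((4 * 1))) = -123669 / 10880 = -11.37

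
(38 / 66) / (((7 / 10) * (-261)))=-190 / 60291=-0.00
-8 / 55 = -0.15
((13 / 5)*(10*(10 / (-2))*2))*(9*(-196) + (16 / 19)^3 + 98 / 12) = 9390548570 / 20577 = 456361.40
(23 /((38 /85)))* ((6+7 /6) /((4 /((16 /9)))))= 84065 /513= 163.87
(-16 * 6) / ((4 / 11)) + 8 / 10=-1316 / 5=-263.20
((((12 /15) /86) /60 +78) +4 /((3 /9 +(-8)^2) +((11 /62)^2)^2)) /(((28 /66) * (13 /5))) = 15795183181505981 /223187876098460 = 70.77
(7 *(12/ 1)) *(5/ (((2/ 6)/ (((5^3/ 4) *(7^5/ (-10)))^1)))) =-66177562.50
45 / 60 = 0.75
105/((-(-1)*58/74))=3885/29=133.97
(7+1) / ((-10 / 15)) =-12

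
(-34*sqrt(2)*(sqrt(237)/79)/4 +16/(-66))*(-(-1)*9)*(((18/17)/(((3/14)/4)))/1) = -1512*sqrt(474)/79 - 8064/187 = -459.81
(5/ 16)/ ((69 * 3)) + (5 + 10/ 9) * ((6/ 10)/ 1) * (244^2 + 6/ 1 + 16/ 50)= 18077048477/ 82800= 218321.84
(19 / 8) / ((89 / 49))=931 / 712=1.31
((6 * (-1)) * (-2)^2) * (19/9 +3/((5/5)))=-368/3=-122.67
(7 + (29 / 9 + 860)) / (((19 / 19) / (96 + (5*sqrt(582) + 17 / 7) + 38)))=39160*sqrt(582) / 9 + 7479560 / 63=223692.32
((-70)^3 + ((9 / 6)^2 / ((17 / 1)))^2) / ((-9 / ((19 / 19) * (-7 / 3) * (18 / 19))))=-11102223433 / 131784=-84245.61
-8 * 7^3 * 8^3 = -1404928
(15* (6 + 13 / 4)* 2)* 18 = 4995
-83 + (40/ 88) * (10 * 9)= -463/ 11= -42.09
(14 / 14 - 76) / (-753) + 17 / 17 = 276 / 251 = 1.10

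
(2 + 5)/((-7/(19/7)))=-19/7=-2.71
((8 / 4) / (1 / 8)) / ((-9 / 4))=-64 / 9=-7.11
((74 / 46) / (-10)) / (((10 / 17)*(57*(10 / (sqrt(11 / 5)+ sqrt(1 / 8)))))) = -629*sqrt(55) / 6555000 - 629*sqrt(2) / 5244000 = -0.00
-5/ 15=-1/ 3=-0.33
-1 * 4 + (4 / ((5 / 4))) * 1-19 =-99 / 5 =-19.80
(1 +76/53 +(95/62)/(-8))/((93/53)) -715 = -32922571/46128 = -713.72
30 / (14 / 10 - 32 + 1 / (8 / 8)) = -75 / 74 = -1.01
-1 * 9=-9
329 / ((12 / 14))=2303 / 6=383.83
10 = 10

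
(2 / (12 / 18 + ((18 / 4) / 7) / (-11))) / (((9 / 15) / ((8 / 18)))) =6160 / 2529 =2.44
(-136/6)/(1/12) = -272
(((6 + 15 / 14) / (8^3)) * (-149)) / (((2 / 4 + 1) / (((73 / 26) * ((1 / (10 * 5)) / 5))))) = -358941 / 23296000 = -0.02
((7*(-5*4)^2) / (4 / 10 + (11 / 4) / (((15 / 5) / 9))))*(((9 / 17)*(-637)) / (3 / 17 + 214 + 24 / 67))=-4302043200 / 8454683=-508.84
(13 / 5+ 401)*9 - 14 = 18092 / 5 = 3618.40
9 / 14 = 0.64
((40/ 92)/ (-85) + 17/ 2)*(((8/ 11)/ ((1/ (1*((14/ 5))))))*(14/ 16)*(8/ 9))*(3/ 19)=2604056/ 1225785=2.12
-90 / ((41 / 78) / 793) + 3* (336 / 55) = -306135972 / 2255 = -135758.75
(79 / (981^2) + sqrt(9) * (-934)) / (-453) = 2696535443 / 435949533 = 6.19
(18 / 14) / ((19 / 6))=54 / 133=0.41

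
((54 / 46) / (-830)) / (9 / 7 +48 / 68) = -1071 / 1508110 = -0.00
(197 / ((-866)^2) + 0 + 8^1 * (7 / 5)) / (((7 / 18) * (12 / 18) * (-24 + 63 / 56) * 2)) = -0.94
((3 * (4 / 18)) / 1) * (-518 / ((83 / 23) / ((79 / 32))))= -236.25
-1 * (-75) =75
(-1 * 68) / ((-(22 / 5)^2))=3.51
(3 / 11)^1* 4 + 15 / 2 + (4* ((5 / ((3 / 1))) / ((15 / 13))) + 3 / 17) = 48959 / 3366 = 14.55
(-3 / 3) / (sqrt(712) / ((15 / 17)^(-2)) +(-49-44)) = 14450 * sqrt(178) / 76258681 +2589151 / 228776043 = 0.01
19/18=1.06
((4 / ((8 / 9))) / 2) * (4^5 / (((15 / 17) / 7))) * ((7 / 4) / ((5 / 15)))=479808 / 5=95961.60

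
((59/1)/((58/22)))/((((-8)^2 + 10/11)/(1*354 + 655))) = 7203251/20706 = 347.88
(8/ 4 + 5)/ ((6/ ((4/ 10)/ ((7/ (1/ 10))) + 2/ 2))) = 88/ 75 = 1.17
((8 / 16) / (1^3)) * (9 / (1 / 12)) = 54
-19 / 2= -9.50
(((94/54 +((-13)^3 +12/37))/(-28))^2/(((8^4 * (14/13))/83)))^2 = 105136007393293346405025000625/7863756917944232743796736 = 13369.69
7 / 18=0.39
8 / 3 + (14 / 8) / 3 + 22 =101 / 4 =25.25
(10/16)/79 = 5/632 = 0.01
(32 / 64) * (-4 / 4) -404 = -404.50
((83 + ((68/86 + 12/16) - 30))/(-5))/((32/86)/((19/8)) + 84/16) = -178239/88345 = -2.02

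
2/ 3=0.67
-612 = -612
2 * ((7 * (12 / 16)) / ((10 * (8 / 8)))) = 21 / 20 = 1.05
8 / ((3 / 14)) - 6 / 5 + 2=572 / 15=38.13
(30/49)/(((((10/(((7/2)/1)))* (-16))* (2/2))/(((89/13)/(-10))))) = 267/29120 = 0.01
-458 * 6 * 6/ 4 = -4122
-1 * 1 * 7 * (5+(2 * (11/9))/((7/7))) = -469/9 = -52.11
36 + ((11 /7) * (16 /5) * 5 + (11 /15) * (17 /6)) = 39829 /630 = 63.22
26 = 26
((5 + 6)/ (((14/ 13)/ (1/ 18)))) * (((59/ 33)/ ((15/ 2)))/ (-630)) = -767/ 3572100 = -0.00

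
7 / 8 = 0.88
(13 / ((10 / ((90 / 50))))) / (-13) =-9 / 50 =-0.18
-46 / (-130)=23 / 65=0.35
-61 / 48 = -1.27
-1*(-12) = 12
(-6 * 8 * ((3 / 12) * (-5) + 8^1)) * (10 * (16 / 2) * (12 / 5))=-62208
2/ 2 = 1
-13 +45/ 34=-397/ 34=-11.68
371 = 371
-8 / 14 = -4 / 7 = -0.57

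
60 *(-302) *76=-1377120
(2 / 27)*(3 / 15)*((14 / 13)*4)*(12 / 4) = 112 / 585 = 0.19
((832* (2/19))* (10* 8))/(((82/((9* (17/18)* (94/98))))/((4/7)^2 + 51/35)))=122317312/98441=1242.54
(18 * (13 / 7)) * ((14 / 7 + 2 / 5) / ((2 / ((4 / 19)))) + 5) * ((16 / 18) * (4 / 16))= 25948 / 665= 39.02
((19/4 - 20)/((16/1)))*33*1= -2013/64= -31.45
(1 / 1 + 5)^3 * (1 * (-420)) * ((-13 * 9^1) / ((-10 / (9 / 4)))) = -2388204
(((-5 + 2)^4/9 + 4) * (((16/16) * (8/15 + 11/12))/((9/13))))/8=4901/1440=3.40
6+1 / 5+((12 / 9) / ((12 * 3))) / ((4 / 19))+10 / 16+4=11881 / 1080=11.00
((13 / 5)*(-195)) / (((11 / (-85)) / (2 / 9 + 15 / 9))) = 244205 / 33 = 7400.15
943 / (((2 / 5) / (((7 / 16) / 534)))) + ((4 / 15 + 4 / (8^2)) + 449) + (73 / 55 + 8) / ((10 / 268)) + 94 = 1245650697 / 1566400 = 795.23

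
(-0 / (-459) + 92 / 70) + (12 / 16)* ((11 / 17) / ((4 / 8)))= 2719 / 1190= 2.28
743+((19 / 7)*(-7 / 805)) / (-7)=743.00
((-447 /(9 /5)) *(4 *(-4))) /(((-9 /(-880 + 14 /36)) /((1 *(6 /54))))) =94364680 /2187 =43148.00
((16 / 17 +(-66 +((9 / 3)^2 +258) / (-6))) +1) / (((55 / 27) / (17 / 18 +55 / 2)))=-1417344 / 935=-1515.88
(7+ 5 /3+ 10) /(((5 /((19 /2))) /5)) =532 /3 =177.33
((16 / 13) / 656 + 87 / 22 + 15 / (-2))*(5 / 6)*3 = -51940 / 5863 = -8.86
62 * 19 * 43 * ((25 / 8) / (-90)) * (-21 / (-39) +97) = -171552.54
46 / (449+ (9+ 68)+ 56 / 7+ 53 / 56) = 2576 / 29957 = 0.09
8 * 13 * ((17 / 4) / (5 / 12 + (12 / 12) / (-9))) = 15912 / 11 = 1446.55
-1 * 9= -9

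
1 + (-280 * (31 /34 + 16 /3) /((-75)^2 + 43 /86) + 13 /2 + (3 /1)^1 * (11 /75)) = 218880997 /28690050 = 7.63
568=568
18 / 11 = 1.64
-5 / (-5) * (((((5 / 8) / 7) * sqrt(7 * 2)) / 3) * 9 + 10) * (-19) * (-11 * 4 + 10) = 4845 * sqrt(14) / 28 + 6460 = 7107.44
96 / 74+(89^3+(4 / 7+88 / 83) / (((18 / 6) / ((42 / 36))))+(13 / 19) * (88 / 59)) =7280790295267 / 10327773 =704971.95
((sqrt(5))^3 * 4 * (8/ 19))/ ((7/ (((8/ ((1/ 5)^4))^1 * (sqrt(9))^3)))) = 21600000 * sqrt(5)/ 133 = 363150.89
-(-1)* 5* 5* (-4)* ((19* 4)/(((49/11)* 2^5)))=-5225/98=-53.32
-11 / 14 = -0.79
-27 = -27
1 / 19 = 0.05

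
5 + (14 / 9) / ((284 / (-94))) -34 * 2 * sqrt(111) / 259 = 2866 / 639 -68 * sqrt(111) / 259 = 1.72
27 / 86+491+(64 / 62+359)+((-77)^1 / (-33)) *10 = 874.68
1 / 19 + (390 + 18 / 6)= 7468 / 19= 393.05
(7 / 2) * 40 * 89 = 12460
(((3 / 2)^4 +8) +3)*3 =48.19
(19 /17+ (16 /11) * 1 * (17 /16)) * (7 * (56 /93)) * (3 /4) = 48804 /5797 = 8.42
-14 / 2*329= -2303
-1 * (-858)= 858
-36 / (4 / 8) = -72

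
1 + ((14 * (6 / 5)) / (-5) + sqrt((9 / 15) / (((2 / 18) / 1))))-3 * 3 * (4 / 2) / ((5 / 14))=-1319 / 25 + 3 * sqrt(15) / 5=-50.44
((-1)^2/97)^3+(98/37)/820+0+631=8736397113857/13845249410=631.00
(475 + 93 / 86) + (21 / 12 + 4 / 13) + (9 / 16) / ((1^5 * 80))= 342123111 / 715520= 478.15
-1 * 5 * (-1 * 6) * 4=120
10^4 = 10000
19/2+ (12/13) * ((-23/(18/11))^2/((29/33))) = 1472665/6786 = 217.02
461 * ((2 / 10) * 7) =3227 / 5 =645.40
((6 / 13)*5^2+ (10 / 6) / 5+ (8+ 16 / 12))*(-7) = -5789 / 39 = -148.44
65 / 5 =13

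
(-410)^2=168100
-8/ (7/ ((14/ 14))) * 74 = -592/ 7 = -84.57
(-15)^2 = 225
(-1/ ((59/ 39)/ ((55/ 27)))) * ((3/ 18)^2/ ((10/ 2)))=-143/ 19116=-0.01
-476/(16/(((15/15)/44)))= -119/176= -0.68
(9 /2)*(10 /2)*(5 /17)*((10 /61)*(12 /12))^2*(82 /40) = 46125 /126514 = 0.36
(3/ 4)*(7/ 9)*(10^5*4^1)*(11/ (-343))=-7482.99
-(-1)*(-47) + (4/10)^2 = -1171/25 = -46.84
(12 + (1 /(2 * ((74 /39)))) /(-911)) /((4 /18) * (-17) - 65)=-14561073 /83458532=-0.17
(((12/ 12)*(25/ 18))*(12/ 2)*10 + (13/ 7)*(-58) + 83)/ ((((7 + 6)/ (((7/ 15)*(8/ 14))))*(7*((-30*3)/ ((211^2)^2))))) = -4879978063742/ 1289925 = -3783148.68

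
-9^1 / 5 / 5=-9 / 25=-0.36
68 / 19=3.58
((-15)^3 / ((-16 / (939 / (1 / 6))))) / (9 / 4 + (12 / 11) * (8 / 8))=34860375 / 98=355718.11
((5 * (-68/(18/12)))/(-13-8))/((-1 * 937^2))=-680/55312047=-0.00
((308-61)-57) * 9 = 1710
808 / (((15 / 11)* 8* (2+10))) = 1111 / 180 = 6.17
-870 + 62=-808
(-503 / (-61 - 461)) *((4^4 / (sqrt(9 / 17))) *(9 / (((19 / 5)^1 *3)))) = 321920 *sqrt(17) / 4959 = 267.66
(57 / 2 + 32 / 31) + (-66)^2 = 271903 / 62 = 4385.53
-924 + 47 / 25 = -23053 / 25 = -922.12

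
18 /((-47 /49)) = -882 /47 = -18.77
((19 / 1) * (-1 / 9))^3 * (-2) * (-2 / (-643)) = 27436 / 468747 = 0.06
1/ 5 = 0.20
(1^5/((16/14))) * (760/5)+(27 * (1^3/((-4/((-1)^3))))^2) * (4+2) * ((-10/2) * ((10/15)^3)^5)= 23540071/177147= 132.88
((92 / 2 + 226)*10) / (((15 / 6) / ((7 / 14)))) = 544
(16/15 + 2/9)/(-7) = -58/315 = -0.18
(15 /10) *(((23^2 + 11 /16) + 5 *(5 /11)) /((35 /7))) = 56175 /352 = 159.59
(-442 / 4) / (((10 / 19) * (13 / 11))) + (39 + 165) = 527 / 20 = 26.35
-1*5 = -5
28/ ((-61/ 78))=-2184/ 61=-35.80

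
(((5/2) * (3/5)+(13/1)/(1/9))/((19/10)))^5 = 2336639702990625/2476099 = 943677818.61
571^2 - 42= 325999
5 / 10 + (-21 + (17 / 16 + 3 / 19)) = -5861 / 304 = -19.28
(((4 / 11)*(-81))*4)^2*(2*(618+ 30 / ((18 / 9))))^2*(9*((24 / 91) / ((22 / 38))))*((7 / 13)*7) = 77336196052082688 / 224939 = 343809637510.98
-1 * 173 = -173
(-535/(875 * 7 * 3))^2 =11449/13505625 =0.00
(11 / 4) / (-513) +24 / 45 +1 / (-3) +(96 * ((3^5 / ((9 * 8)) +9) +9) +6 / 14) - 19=146054819 / 71820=2033.62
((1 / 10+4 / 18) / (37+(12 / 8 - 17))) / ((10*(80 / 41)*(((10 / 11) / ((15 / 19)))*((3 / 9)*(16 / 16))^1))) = 13079 / 6536000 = 0.00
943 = 943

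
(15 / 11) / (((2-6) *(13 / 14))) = -105 / 286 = -0.37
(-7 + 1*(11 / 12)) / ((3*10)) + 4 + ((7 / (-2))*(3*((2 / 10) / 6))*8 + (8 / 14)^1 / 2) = 1.28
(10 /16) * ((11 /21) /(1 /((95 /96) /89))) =5225 /1435392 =0.00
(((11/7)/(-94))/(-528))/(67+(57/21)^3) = 49/134638080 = 0.00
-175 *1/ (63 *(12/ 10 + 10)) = -125/ 504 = -0.25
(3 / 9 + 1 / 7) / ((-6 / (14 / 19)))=-10 / 171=-0.06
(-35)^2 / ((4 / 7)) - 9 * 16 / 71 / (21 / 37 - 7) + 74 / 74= 72494627 / 33796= 2145.07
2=2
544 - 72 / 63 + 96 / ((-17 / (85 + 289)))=-10984 / 7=-1569.14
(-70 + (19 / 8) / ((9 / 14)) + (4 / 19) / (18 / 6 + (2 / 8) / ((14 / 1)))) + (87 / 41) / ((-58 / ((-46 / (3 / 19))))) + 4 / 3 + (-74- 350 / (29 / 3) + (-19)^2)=27014435251 / 137443644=196.55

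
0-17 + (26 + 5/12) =113/12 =9.42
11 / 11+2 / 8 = 5 / 4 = 1.25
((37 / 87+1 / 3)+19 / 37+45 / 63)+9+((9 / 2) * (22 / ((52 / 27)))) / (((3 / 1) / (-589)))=-3937474301 / 390572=-10081.30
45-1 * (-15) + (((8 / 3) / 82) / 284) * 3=174661 / 2911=60.00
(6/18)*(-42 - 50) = -92/3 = -30.67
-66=-66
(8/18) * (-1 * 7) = -28/9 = -3.11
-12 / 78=-2 / 13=-0.15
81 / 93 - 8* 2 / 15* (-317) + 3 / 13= 2050676 / 6045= 339.24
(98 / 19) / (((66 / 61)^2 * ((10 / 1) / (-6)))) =-182329 / 68970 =-2.64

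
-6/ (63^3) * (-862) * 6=3448/ 27783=0.12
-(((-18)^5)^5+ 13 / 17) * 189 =77396862044760195220899806507431527 / 17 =4552756590868246777699989000000000.00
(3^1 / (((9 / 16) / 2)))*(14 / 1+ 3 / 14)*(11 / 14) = 17512 / 147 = 119.13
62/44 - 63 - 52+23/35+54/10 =-82801/770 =-107.53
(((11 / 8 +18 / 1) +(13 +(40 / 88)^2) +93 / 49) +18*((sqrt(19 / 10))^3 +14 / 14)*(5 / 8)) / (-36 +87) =57*sqrt(190) / 1360 +723015 / 806344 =1.47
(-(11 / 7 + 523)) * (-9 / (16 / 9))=37179 / 14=2655.64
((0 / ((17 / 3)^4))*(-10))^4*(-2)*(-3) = 0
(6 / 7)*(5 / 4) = 15 / 14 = 1.07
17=17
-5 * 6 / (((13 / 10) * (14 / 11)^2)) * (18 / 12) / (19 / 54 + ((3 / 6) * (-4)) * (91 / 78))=735075 / 68159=10.78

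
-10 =-10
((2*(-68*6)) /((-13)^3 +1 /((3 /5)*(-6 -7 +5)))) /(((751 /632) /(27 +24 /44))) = 3750257664 /435627313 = 8.61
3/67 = 0.04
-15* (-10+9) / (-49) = -15 / 49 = -0.31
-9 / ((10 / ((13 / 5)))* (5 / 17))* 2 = -1989 / 125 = -15.91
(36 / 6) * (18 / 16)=6.75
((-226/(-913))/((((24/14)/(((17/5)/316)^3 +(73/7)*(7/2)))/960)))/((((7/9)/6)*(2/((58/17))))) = 12738090957549327/191311457975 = 66583.00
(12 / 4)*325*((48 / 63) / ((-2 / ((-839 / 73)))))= 2181400 / 511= 4268.88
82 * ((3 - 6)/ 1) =-246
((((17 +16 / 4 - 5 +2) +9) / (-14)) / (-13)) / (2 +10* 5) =27 / 9464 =0.00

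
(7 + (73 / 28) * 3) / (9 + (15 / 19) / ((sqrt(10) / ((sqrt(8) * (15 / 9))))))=1348335 / 804748 -39425 * sqrt(5) / 402374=1.46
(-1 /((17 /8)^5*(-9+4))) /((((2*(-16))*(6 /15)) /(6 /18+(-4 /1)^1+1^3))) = 4096 /4259571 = 0.00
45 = 45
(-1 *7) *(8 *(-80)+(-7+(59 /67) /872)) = 264601883 /58424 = 4528.99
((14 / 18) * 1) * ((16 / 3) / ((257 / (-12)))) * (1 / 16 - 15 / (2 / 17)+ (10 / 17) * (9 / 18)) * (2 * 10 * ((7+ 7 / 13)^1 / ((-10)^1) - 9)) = -2455669664 / 511173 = -4803.99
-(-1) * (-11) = -11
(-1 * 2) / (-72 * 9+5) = 2 / 643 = 0.00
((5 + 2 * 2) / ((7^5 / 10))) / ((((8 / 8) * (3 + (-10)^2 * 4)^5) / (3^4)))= 7290 / 178655105109218101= 0.00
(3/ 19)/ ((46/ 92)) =6/ 19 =0.32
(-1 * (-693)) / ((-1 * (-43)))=693 / 43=16.12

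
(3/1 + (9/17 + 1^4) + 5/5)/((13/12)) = 1128/221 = 5.10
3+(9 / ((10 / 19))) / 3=87 / 10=8.70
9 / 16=0.56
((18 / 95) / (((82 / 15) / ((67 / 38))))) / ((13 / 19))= 1809 / 20254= 0.09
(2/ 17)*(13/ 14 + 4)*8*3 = 13.92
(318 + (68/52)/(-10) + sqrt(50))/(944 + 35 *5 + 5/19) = 95 *sqrt(2)/21266 + 25327/89180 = 0.29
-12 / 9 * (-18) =24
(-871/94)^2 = 758641/8836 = 85.86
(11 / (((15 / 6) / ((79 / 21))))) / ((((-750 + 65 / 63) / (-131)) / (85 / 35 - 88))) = -409137366 / 1651475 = -247.74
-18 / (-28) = 9 / 14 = 0.64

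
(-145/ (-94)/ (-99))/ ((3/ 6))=-145/ 4653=-0.03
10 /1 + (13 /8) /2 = 173 /16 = 10.81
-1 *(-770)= 770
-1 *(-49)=49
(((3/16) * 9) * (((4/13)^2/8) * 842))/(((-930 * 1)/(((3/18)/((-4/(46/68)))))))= 29049/57000320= 0.00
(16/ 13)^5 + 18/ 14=10681669/ 2599051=4.11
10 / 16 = 5 / 8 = 0.62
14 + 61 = 75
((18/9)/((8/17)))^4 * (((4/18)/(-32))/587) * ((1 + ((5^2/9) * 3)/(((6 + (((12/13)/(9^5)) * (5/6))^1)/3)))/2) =-1987528941397/199332744855552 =-0.01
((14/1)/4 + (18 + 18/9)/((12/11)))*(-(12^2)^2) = -452736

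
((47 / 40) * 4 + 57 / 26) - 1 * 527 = -33807 / 65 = -520.11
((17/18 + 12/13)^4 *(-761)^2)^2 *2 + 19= 446056757276234370534093242590273/4494660193026027648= 99241486145791.79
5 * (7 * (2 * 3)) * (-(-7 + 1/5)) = 1428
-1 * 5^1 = -5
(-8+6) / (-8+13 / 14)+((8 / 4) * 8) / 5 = 1724 / 495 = 3.48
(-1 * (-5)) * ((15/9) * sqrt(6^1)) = 25 * sqrt(6)/3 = 20.41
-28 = -28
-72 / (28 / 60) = -1080 / 7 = -154.29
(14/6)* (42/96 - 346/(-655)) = 70847/31440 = 2.25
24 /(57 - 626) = -24 /569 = -0.04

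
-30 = -30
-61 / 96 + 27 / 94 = -1571 / 4512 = -0.35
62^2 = 3844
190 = 190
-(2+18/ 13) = -44/ 13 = -3.38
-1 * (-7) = 7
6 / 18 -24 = -71 / 3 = -23.67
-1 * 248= -248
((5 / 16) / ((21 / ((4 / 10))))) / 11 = 1 / 1848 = 0.00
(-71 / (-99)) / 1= 0.72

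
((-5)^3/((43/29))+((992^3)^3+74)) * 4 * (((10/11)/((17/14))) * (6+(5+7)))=403212546289068770255049510870240/8041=50144577327331024779884280000.00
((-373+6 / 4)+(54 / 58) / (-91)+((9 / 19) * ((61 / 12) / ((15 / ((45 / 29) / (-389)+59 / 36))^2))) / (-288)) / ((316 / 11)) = -100686794667524276534741 / 7785670473253035417600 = -12.93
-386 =-386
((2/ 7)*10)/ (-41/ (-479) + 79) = 4790/ 132587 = 0.04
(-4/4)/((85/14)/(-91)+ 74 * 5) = -1274/471295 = -0.00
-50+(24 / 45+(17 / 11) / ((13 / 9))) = -103811 / 2145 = -48.40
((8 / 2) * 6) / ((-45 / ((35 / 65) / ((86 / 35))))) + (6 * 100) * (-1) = -1006396 / 1677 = -600.12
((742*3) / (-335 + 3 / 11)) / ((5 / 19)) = -33231 / 1315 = -25.27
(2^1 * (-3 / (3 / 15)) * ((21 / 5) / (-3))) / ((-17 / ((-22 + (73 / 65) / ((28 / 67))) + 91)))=-391413 / 2210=-177.11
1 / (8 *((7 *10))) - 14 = -7839 / 560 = -14.00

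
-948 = -948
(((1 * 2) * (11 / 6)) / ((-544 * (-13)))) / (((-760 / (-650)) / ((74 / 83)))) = 2035 / 5147328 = 0.00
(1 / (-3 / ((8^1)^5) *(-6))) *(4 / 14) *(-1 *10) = -327680 / 63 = -5201.27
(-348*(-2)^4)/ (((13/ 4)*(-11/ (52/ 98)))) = 44544/ 539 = 82.64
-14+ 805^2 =648011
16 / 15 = 1.07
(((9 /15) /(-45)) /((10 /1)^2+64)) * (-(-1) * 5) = -1 /2460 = -0.00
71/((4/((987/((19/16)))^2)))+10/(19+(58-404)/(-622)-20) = 305436490229/24909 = 12262093.63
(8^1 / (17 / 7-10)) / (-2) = 28 / 53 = 0.53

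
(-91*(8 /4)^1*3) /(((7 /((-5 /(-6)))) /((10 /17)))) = -650 /17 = -38.24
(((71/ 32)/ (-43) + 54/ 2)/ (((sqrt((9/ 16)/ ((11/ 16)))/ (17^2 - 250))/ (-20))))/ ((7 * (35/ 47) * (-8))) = 22656491 * sqrt(11)/ 134848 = 557.24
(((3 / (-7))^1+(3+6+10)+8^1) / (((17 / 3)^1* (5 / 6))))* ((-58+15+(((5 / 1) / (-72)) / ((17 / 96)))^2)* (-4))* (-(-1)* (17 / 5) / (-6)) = -27637864 / 50575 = -546.47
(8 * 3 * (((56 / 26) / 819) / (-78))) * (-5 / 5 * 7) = 112 / 19773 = 0.01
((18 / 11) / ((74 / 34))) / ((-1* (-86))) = 153 / 17501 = 0.01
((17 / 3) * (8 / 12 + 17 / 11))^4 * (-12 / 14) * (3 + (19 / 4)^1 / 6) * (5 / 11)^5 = -96356385391540625 / 61881979202604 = -1557.10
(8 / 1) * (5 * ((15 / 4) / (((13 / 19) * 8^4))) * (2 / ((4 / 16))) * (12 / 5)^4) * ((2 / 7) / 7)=9234 / 15925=0.58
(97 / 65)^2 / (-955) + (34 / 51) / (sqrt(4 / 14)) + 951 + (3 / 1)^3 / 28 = sqrt(14) / 3 + 107549329673 / 112976500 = 953.21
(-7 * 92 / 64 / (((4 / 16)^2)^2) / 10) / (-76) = 322 / 95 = 3.39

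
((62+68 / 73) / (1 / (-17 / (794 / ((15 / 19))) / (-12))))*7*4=1366715 / 550639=2.48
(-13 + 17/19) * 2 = -460/19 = -24.21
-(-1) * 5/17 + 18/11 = 361/187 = 1.93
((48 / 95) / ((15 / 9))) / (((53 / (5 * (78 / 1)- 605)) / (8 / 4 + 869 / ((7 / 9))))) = -9702864 / 7049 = -1376.49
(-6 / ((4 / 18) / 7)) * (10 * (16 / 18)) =-1680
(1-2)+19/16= 3/16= 0.19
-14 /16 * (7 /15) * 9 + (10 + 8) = 573 /40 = 14.32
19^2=361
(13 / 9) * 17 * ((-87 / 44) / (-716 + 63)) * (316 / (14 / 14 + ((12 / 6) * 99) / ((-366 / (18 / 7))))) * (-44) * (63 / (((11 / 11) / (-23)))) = -417688347804 / 109051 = -3830211.07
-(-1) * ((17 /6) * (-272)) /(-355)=2312 /1065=2.17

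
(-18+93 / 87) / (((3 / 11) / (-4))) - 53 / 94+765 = 8282335 / 8178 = 1012.76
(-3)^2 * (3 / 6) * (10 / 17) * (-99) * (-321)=1430055 / 17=84120.88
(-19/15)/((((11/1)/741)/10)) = -9386/11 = -853.27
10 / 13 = 0.77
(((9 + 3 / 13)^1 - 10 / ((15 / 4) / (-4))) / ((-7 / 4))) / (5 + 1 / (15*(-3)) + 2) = -23280 / 14287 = -1.63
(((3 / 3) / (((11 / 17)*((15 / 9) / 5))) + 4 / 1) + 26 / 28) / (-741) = -491 / 38038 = -0.01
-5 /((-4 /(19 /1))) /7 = 95 /28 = 3.39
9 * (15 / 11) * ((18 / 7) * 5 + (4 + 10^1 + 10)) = 34830 / 77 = 452.34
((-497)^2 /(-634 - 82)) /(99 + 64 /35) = -8645315 /2526764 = -3.42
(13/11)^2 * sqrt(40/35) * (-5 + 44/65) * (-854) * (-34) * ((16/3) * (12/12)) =-484884608 * sqrt(14)/1815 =-999598.94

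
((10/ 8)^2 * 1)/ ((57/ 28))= 175/ 228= 0.77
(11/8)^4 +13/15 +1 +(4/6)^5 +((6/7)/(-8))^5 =466122526741/83642388480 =5.57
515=515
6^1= 6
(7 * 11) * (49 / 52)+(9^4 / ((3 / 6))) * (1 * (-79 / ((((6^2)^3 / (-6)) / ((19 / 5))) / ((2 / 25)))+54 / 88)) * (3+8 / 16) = 8121507527 / 286000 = 28396.88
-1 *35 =-35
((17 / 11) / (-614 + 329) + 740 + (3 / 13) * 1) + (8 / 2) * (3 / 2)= 30412414 / 40755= 746.23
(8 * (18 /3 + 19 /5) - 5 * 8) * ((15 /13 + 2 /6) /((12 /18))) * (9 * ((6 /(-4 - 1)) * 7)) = -2104704 /325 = -6476.01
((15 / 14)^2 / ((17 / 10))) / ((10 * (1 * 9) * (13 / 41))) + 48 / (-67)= -2010493 / 2902172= -0.69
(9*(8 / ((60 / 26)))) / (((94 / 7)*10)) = 273 / 1175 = 0.23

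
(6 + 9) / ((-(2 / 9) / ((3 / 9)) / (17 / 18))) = -85 / 4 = -21.25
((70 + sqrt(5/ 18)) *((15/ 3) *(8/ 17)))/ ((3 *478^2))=5 *sqrt(10)/ 8739513 + 700/ 2913171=0.00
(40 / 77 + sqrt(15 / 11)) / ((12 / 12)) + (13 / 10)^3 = sqrt(165) / 11 + 209169 / 77000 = 3.88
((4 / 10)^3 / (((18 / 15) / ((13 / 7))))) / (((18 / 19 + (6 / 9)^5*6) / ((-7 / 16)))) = -6669 / 267400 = -0.02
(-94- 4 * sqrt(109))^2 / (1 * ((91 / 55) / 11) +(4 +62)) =454960 * sqrt(109) / 40021 +6400900 / 40021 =278.62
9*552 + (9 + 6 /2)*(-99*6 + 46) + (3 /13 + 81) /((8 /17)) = -18660 /13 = -1435.38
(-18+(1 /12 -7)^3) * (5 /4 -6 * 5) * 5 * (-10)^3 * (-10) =216663953125 /432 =501536928.53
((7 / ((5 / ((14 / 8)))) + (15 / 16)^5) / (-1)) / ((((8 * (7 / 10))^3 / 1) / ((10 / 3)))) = -2080241375 / 34527510528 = -0.06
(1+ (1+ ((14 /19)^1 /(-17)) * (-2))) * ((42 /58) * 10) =141540 /9367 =15.11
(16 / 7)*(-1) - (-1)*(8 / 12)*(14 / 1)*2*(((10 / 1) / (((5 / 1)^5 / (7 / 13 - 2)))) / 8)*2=-393724 / 170625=-2.31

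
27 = 27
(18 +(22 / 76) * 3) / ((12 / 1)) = 239 / 152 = 1.57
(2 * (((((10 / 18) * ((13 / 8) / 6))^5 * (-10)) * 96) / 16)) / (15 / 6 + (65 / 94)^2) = -2563081990625 / 824861191274496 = -0.00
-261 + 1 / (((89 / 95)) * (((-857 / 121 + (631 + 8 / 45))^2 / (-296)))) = -67060877564341179 / 256937429650289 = -261.00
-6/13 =-0.46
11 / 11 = 1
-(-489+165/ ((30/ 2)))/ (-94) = -239/ 47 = -5.09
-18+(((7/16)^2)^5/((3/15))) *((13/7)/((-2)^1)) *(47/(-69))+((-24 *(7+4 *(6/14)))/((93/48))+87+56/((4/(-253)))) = -3580.94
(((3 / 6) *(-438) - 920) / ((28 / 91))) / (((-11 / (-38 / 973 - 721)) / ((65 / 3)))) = -225076838935 / 42812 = -5257330.63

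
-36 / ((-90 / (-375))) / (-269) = 0.56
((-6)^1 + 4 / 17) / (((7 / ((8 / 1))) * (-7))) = 0.94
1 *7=7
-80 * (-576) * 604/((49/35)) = 139161600/7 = 19880228.57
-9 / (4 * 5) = -9 / 20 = -0.45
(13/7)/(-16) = -13/112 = -0.12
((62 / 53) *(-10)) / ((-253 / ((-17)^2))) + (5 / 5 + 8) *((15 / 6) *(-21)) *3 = -37656155 / 26818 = -1404.14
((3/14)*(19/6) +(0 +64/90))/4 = 1751/5040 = 0.35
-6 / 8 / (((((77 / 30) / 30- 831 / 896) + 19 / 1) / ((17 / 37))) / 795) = -2043468000 / 135444901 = -15.09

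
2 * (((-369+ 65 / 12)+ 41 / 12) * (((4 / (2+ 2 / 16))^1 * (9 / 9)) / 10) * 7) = -242032 / 255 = -949.15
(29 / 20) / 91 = 29 / 1820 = 0.02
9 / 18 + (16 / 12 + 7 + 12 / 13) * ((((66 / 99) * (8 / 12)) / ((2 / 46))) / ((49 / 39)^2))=870715 / 14406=60.44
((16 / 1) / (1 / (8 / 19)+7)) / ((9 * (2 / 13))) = 832 / 675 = 1.23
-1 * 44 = -44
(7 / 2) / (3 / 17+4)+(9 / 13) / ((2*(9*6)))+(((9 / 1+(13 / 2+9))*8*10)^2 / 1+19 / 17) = 723342916645 / 188292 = 3841601.96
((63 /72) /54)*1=7 /432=0.02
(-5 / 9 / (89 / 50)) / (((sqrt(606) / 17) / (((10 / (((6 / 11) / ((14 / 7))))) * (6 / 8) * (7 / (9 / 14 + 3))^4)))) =-317064055000 * sqrt(606) / 96584386959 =-80.81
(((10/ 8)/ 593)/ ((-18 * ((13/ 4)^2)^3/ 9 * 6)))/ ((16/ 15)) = -0.00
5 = 5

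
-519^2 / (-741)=89787 / 247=363.51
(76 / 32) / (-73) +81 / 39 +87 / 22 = 500983 / 83512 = 6.00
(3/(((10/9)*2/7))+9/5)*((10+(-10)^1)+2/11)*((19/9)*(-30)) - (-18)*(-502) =-100821/11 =-9165.55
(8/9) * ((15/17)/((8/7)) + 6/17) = 1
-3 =-3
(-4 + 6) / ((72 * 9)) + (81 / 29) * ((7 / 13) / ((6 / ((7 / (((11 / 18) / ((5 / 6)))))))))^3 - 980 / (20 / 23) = -61833907092757 / 54951697944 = -1125.24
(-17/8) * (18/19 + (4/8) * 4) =-119/19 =-6.26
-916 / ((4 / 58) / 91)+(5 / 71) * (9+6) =-85814927 / 71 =-1208660.94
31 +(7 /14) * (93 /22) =1457 /44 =33.11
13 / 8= 1.62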